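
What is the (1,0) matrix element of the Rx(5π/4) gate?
-0.9239i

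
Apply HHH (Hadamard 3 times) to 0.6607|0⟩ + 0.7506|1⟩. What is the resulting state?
0.9979|0⟩ - 0.06357|1⟩

H² = I, so H^3 = H: a single Hadamard. With (a, b) = (0.6607, 0.7506), H gives ((a + b)/√2, (a − b)/√2) = (0.9979, -0.06357).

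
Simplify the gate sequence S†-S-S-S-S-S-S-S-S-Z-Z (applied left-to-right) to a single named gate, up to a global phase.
S†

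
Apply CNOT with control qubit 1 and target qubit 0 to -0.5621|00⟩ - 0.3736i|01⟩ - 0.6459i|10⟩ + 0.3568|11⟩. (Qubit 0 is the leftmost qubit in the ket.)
-0.5621|00⟩ + 0.3568|01⟩ - 0.6459i|10⟩ - 0.3736i|11⟩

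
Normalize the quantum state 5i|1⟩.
i|1⟩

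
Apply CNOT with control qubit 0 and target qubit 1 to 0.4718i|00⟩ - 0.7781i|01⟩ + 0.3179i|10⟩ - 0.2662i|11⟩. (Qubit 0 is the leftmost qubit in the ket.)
0.4718i|00⟩ - 0.7781i|01⟩ - 0.2662i|10⟩ + 0.3179i|11⟩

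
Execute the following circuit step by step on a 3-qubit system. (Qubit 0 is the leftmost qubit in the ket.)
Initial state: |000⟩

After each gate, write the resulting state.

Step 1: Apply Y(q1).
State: i|010⟩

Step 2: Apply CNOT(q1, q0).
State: i|110⟩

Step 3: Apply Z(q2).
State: i|110⟩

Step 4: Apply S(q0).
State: -|110⟩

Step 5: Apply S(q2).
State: -|110⟩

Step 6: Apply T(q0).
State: (-1/√2 - (1/√2)i)|110⟩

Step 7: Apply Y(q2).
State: (1/√2 - (1/√2)i)|111⟩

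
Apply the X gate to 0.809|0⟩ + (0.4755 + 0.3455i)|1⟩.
(0.4755 + 0.3455i)|0⟩ + 0.809|1⟩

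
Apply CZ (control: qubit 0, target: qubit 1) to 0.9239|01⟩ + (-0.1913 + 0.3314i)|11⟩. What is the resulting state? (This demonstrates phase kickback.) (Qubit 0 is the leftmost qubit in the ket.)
0.9239|01⟩ + (0.1913 - 0.3314i)|11⟩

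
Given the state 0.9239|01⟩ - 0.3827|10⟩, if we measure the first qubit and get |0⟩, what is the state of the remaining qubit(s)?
|1⟩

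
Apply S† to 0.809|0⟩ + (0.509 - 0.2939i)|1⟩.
0.809|0⟩ + (-0.2939 - 0.509i)|1⟩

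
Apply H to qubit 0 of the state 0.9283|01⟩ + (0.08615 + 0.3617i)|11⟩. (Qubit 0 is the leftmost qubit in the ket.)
(0.7173 + 0.2558i)|01⟩ + (0.5955 - 0.2558i)|11⟩

H on qubit 0 mixes each pair of kets that differ only in qubit 0: amplitudes (a, b) of (|…0…⟩, |…1…⟩) become ((a + b)/√2, (a − b)/√2). Kets absent from the input have amplitude 0.
(|01⟩, |11⟩): (a, b) = (0.9283, (0.08615 + 0.3617i)) → ((0.7173 + 0.2558i), (0.5955 - 0.2558i))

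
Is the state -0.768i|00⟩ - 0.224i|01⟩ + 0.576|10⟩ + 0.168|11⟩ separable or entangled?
Separable

Writing the state as a|00⟩ + b|01⟩ + c|10⟩ + d|11⟩, it is a product state iff ad − bc = 0.
Here (a, b, c, d) = (-0.768i, -0.224i, 0.576, 0.168): ad − bc = (-0.768i)(0.168) − (-0.224i)(0.576) = 0, so the state is separable.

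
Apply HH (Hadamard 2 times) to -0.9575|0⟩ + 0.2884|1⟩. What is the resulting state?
-0.9575|0⟩ + 0.2884|1⟩

H² = I, so an even number of Hadamards cancels: H^2 = I and the state is unchanged.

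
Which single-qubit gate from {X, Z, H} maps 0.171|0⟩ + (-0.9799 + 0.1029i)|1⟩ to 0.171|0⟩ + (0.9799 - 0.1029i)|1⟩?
Z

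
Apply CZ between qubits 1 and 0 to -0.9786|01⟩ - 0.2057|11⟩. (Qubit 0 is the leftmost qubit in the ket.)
-0.9786|01⟩ + 0.2057|11⟩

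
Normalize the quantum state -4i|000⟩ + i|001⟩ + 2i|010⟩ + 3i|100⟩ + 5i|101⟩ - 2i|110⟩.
-0.5208i|000⟩ + 0.1302i|001⟩ + 0.2604i|010⟩ + 0.3906i|100⟩ + 0.6509i|101⟩ - 0.2604i|110⟩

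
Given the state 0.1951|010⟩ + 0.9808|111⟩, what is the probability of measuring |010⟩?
0.03806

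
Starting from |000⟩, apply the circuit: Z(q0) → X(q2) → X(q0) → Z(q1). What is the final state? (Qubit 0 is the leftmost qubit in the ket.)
|101⟩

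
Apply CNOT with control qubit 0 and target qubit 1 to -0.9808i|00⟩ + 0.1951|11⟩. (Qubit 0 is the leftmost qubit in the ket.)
-0.9808i|00⟩ + 0.1951|10⟩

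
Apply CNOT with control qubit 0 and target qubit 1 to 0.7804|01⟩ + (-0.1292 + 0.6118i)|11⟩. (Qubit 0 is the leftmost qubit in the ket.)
0.7804|01⟩ + (-0.1292 + 0.6118i)|10⟩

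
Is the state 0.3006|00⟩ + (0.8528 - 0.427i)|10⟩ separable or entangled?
Separable

Writing the state as a|00⟩ + b|01⟩ + c|10⟩ + d|11⟩, it is a product state iff ad − bc = 0.
Here (a, b, c, d) = (0.3006, 0, (0.8528 - 0.427i), 0): ad − bc = (0.3006)(0) − (0)(0.8528 - 0.427i) = 0, so the state is separable.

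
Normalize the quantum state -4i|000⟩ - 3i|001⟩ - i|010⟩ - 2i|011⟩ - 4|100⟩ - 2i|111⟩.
-0.5657i|000⟩ - 0.4243i|001⟩ - 0.1414i|010⟩ - 0.2828i|011⟩ - 0.5657|100⟩ - 0.2828i|111⟩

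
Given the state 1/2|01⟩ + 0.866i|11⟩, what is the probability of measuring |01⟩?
1/4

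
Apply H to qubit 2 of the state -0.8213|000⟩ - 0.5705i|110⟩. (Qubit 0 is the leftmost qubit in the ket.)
-0.5807|000⟩ - 0.5807|001⟩ - 0.4034i|110⟩ - 0.4034i|111⟩

H on qubit 2 mixes each pair of kets that differ only in qubit 2: amplitudes (a, b) of (|…0…⟩, |…1…⟩) become ((a + b)/√2, (a − b)/√2). Kets absent from the input have amplitude 0.
(|000⟩, |001⟩): (a, b) = (-0.8213, 0) → (-0.5807, -0.5807)
(|110⟩, |111⟩): (a, b) = (-0.5705i, 0) → (-0.4034i, -0.4034i)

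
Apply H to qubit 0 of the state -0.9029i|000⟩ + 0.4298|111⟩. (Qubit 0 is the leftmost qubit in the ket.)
-0.6384i|000⟩ + 0.3039|011⟩ - 0.6384i|100⟩ - 0.3039|111⟩

H on qubit 0 mixes each pair of kets that differ only in qubit 0: amplitudes (a, b) of (|…0…⟩, |…1…⟩) become ((a + b)/√2, (a − b)/√2). Kets absent from the input have amplitude 0.
(|000⟩, |100⟩): (a, b) = (-0.9029i, 0) → (-0.6384i, -0.6384i)
(|011⟩, |111⟩): (a, b) = (0, 0.4298) → (0.3039, -0.3039)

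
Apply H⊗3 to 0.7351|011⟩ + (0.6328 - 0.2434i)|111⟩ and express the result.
(0.4836 - 0.08605i)|000⟩ + (-0.4836 + 0.08605i)|001⟩ + (-0.4836 + 0.08605i)|010⟩ + (0.4836 - 0.08605i)|011⟩ + (0.03617 + 0.08605i)|100⟩ + (-0.03617 - 0.08605i)|101⟩ + (-0.03617 - 0.08605i)|110⟩ + (0.03617 + 0.08605i)|111⟩

H⊗3 gives amp(|y⟩) = (1/2√2) Σ_x (−1)^(x·y) amp(|x⟩), where x·y is the number of positions in which both x and y have a 1.
|000⟩: (0.7351 + (0.6328 - 0.2434i))/(2√2) = (0.4836 - 0.08605i)
|001⟩: (-0.7351 - (0.6328 - 0.2434i))/(2√2) = (-0.4836 + 0.08605i)
|010⟩: (-0.7351 - (0.6328 - 0.2434i))/(2√2) = (-0.4836 + 0.08605i)
|011⟩: (0.7351 + (0.6328 - 0.2434i))/(2√2) = (0.4836 - 0.08605i)
|100⟩: (0.7351 - (0.6328 - 0.2434i))/(2√2) = (0.03617 + 0.08605i)
|101⟩: (-0.7351 + (0.6328 - 0.2434i))/(2√2) = (-0.03617 - 0.08605i)
|110⟩: (-0.7351 + (0.6328 - 0.2434i))/(2√2) = (-0.03617 - 0.08605i)
|111⟩: (0.7351 - (0.6328 - 0.2434i))/(2√2) = (0.03617 + 0.08605i)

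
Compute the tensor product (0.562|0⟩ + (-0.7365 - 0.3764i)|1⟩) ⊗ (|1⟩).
0.562|01⟩ + (-0.7365 - 0.3764i)|11⟩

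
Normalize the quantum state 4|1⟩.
|1⟩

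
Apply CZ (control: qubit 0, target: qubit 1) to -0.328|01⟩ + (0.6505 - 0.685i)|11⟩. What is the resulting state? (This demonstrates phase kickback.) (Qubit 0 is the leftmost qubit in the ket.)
-0.328|01⟩ + (-0.6505 + 0.685i)|11⟩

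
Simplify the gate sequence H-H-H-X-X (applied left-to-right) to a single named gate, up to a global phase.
H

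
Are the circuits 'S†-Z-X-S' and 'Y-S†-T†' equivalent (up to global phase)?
No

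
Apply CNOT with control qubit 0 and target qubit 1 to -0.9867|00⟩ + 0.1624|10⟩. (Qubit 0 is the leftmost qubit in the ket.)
-0.9867|00⟩ + 0.1624|11⟩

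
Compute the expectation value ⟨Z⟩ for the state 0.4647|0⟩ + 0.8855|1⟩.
-0.5682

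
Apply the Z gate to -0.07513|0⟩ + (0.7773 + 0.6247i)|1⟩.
-0.07513|0⟩ + (-0.7773 - 0.6247i)|1⟩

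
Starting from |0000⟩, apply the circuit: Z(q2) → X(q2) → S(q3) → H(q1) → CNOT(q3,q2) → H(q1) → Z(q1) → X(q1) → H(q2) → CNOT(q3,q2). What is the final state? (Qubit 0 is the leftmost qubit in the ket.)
1/√2|0100⟩ - 1/√2|0110⟩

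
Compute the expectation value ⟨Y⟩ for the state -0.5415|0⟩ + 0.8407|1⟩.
0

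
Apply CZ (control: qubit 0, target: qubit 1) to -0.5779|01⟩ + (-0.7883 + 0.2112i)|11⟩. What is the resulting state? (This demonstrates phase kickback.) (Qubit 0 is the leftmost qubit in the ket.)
-0.5779|01⟩ + (0.7883 - 0.2112i)|11⟩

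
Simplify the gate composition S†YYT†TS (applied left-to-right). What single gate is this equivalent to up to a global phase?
I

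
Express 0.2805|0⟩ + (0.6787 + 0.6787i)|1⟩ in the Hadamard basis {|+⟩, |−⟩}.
(0.6783 + 0.4799i)|+⟩ + (-0.2816 - 0.4799i)|−⟩

With |ψ⟩ = α|0⟩ + β|1⟩, the Hadamard-basis coefficients are ⟨+|ψ⟩ = (α + β)/√2 and ⟨−|ψ⟩ = (α − β)/√2.
Here α = 0.2805, β = (0.6787 + 0.6787i): (α + β)/√2 = (0.6783 + 0.4799i), (α − β)/√2 = (-0.2816 - 0.4799i).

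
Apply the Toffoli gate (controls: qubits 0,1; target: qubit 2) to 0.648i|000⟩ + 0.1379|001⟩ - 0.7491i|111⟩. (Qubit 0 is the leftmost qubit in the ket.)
0.648i|000⟩ + 0.1379|001⟩ - 0.7491i|110⟩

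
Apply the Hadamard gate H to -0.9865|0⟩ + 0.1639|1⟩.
-0.5817|0⟩ - 0.8135|1⟩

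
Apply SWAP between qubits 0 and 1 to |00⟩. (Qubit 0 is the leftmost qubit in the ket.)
|00⟩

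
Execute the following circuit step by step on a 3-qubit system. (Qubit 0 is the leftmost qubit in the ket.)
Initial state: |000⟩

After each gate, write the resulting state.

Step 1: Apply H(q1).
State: 1/√2|000⟩ + 1/√2|010⟩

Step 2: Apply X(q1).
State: 1/√2|000⟩ + 1/√2|010⟩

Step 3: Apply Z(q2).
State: 1/√2|000⟩ + 1/√2|010⟩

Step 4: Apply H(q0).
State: 1/2|000⟩ + 1/2|010⟩ + 1/2|100⟩ + 1/2|110⟩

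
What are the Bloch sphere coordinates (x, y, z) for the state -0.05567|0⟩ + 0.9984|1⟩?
(-0.1112, 0, -0.9937)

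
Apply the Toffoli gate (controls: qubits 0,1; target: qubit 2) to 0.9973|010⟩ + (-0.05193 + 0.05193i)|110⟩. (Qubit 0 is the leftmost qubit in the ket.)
0.9973|010⟩ + (-0.05193 + 0.05193i)|111⟩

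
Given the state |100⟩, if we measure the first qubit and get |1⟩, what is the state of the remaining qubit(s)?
|00⟩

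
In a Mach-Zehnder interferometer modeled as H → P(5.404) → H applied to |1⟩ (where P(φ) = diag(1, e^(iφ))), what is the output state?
(0.1811 + 0.3851i)|0⟩ + (0.8189 - 0.3851i)|1⟩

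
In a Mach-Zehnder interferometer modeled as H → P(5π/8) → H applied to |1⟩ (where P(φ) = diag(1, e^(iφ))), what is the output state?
(0.6913 - 0.4619i)|0⟩ + (0.3087 + 0.4619i)|1⟩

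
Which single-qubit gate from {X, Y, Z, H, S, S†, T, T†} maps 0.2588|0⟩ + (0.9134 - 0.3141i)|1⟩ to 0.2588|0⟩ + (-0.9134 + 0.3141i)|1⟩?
Z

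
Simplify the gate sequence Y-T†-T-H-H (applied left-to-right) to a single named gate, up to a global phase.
Y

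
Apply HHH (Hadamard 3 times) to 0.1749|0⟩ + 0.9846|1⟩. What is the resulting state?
0.8199|0⟩ - 0.5725|1⟩

H² = I, so H^3 = H: a single Hadamard. With (a, b) = (0.1749, 0.9846), H gives ((a + b)/√2, (a − b)/√2) = (0.8199, -0.5725).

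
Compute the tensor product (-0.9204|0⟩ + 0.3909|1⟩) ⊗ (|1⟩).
-0.9204|01⟩ + 0.3909|11⟩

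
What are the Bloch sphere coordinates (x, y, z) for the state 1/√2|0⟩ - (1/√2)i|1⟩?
(0, -1, 0)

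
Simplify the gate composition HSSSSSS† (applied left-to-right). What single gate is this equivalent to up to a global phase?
H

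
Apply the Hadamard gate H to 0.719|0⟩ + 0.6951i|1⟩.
(0.5084 + 0.4915i)|0⟩ + (0.5084 - 0.4915i)|1⟩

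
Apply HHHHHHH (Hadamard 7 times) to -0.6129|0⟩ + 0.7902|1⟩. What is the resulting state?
0.1254|0⟩ - 0.9921|1⟩

H² = I, so H^7 = H: a single Hadamard. With (a, b) = (-0.6129, 0.7902), H gives ((a + b)/√2, (a − b)/√2) = (0.1254, -0.9921).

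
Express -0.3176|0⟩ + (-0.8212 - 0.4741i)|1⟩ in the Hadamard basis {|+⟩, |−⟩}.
(-0.8053 - 0.3352i)|+⟩ + (0.3561 + 0.3352i)|−⟩

With |ψ⟩ = α|0⟩ + β|1⟩, the Hadamard-basis coefficients are ⟨+|ψ⟩ = (α + β)/√2 and ⟨−|ψ⟩ = (α − β)/√2.
Here α = -0.3176, β = (-0.8212 - 0.4741i): (α + β)/√2 = (-0.8053 - 0.3352i), (α − β)/√2 = (0.3561 + 0.3352i).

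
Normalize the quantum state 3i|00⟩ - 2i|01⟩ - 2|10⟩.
0.7276i|00⟩ - 0.4851i|01⟩ - 0.4851|10⟩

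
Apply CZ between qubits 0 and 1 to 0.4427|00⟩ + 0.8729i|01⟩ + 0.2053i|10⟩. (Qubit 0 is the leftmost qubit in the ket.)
0.4427|00⟩ + 0.8729i|01⟩ + 0.2053i|10⟩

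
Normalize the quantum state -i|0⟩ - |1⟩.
-(1/√2)i|0⟩ - 1/√2|1⟩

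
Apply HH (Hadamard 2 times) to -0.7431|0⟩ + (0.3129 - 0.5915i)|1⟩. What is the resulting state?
-0.7431|0⟩ + (0.3129 - 0.5915i)|1⟩

H² = I, so an even number of Hadamards cancels: H^2 = I and the state is unchanged.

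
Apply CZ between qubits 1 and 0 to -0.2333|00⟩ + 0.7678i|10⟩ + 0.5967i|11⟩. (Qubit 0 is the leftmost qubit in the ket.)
-0.2333|00⟩ + 0.7678i|10⟩ - 0.5967i|11⟩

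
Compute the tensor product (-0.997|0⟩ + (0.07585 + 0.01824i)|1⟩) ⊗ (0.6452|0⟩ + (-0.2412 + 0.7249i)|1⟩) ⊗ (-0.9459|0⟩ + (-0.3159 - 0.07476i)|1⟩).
0.6085|000⟩ + (0.2032 + 0.04809i)|001⟩ + (-0.2275 + 0.6836i)|010⟩ + (-0.13 + 0.2103i)|011⟩ + (-0.04629 - 0.01113i)|100⟩ + (-0.01458 - 0.007376i)|101⟩ + (0.02981 - 0.04785i)|110⟩ + (0.01374 - 0.01362i)|111⟩

amp(|b₁b₂…⟩) = product of the factor amplitudes for bits b₁, b₂, …; only kets whose every factor amplitude is nonzero survive.
|000⟩: (-0.997)(0.6452)(-0.9459) = 0.6085
|001⟩: (-0.997)(0.6452)(-0.3159 - 0.07476i) = (0.2032 + 0.04809i)
|010⟩: (-0.997)(-0.2412 + 0.7249i)(-0.9459) = (-0.2275 + 0.6836i)
|011⟩: (-0.997)(-0.2412 + 0.7249i)(-0.3159 - 0.07476i) = (-0.13 + 0.2103i)
|100⟩: (0.07585 + 0.01824i)(0.6452)(-0.9459) = (-0.04629 - 0.01113i)
|101⟩: (0.07585 + 0.01824i)(0.6452)(-0.3159 - 0.07476i) = (-0.01458 - 0.007376i)
|110⟩: (0.07585 + 0.01824i)(-0.2412 + 0.7249i)(-0.9459) = (0.02981 - 0.04785i)
|111⟩: (0.07585 + 0.01824i)(-0.2412 + 0.7249i)(-0.3159 - 0.07476i) = (0.01374 - 0.01362i)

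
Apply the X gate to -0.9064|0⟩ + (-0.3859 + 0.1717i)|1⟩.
(-0.3859 + 0.1717i)|0⟩ - 0.9064|1⟩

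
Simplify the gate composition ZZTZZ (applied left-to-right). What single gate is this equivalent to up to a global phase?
T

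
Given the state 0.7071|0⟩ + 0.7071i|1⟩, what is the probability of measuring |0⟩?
0.5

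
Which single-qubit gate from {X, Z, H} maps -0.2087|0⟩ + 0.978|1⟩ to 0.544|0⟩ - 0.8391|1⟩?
H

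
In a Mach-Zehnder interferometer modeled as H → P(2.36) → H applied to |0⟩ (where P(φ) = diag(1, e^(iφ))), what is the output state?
(0.1451 + 0.3522i)|0⟩ + (0.8549 - 0.3522i)|1⟩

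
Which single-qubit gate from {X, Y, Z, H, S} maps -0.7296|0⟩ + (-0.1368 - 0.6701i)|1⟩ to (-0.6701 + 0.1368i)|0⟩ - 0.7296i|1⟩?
Y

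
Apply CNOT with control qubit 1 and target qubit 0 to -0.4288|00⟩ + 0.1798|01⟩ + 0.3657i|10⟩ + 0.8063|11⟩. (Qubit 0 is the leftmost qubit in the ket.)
-0.4288|00⟩ + 0.8063|01⟩ + 0.3657i|10⟩ + 0.1798|11⟩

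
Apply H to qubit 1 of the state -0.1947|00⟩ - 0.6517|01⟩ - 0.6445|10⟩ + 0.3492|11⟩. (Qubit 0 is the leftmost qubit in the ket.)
-0.5985|00⟩ + 0.3231|01⟩ - 0.2088|10⟩ - 0.7027|11⟩

H on qubit 1 mixes each pair of kets that differ only in qubit 1: amplitudes (a, b) of (|…0…⟩, |…1…⟩) become ((a + b)/√2, (a − b)/√2). Kets absent from the input have amplitude 0.
(|00⟩, |01⟩): (a, b) = (-0.1947, -0.6517) → (-0.5985, 0.3231)
(|10⟩, |11⟩): (a, b) = (-0.6445, 0.3492) → (-0.2088, -0.7027)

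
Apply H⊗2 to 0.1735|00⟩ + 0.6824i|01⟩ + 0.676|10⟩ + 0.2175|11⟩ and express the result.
(0.5335 + 0.3412i)|00⟩ + (0.316 - 0.3412i)|01⟩ + (-0.36 + 0.3412i)|10⟩ + (-0.1425 - 0.3412i)|11⟩

H⊗2 gives amp(|y⟩) = (1/2) Σ_x (−1)^(x·y) amp(|x⟩), where x·y is the number of positions in which both x and y have a 1.
|00⟩: (0.1735 + 0.6824i + 0.676 + 0.2175)/2 = (0.5335 + 0.3412i)
|01⟩: (0.1735 - 0.6824i + 0.676 - 0.2175)/2 = (0.316 - 0.3412i)
|10⟩: (0.1735 + 0.6824i - 0.676 - 0.2175)/2 = (-0.36 + 0.3412i)
|11⟩: (0.1735 - 0.6824i - 0.676 + 0.2175)/2 = (-0.1425 - 0.3412i)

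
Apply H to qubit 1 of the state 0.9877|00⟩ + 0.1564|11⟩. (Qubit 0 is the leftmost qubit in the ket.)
0.6984|00⟩ + 0.6984|01⟩ + 0.1106|10⟩ - 0.1106|11⟩

H on qubit 1 mixes each pair of kets that differ only in qubit 1: amplitudes (a, b) of (|…0…⟩, |…1…⟩) become ((a + b)/√2, (a − b)/√2). Kets absent from the input have amplitude 0.
(|00⟩, |01⟩): (a, b) = (0.9877, 0) → (0.6984, 0.6984)
(|10⟩, |11⟩): (a, b) = (0, 0.1564) → (0.1106, -0.1106)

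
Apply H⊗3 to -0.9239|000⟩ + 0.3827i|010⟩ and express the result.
(-0.3266 + 0.1353i)|000⟩ + (-0.3266 + 0.1353i)|001⟩ + (-0.3266 - 0.1353i)|010⟩ + (-0.3266 - 0.1353i)|011⟩ + (-0.3266 + 0.1353i)|100⟩ + (-0.3266 + 0.1353i)|101⟩ + (-0.3266 - 0.1353i)|110⟩ + (-0.3266 - 0.1353i)|111⟩

H⊗3 gives amp(|y⟩) = (1/2√2) Σ_x (−1)^(x·y) amp(|x⟩), where x·y is the number of positions in which both x and y have a 1.
|000⟩: (-0.9239 + 0.3827i)/(2√2) = (-0.3266 + 0.1353i)
|001⟩: (-0.9239 + 0.3827i)/(2√2) = (-0.3266 + 0.1353i)
|010⟩: (-0.9239 - 0.3827i)/(2√2) = (-0.3266 - 0.1353i)
|011⟩: (-0.9239 - 0.3827i)/(2√2) = (-0.3266 - 0.1353i)
|100⟩: (-0.9239 + 0.3827i)/(2√2) = (-0.3266 + 0.1353i)
|101⟩: (-0.9239 + 0.3827i)/(2√2) = (-0.3266 + 0.1353i)
|110⟩: (-0.9239 - 0.3827i)/(2√2) = (-0.3266 - 0.1353i)
|111⟩: (-0.9239 - 0.3827i)/(2√2) = (-0.3266 - 0.1353i)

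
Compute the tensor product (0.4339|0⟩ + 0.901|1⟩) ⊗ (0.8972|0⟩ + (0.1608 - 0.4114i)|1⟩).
0.3893|00⟩ + (0.06977 - 0.1785i)|01⟩ + 0.8084|10⟩ + (0.1449 - 0.3707i)|11⟩

amp(|b₁b₂…⟩) = product of the factor amplitudes for bits b₁, b₂, …; only kets whose every factor amplitude is nonzero survive.
|00⟩: (0.4339)(0.8972) = 0.3893
|01⟩: (0.4339)(0.1608 - 0.4114i) = (0.06977 - 0.1785i)
|10⟩: (0.901)(0.8972) = 0.8084
|11⟩: (0.901)(0.1608 - 0.4114i) = (0.1449 - 0.3707i)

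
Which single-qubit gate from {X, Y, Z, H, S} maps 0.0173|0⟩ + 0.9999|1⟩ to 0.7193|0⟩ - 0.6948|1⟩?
H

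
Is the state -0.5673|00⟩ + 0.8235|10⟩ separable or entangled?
Separable

Writing the state as a|00⟩ + b|01⟩ + c|10⟩ + d|11⟩, it is a product state iff ad − bc = 0.
Here (a, b, c, d) = (-0.5673, 0, 0.8235, 0): ad − bc = (-0.5673)(0) − (0)(0.8235) = 0, so the state is separable.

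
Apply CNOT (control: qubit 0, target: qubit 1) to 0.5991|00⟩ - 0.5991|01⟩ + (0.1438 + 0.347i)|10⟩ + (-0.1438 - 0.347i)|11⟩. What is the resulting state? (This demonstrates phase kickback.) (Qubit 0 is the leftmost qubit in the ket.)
0.5991|00⟩ - 0.5991|01⟩ + (-0.1438 - 0.347i)|10⟩ + (0.1438 + 0.347i)|11⟩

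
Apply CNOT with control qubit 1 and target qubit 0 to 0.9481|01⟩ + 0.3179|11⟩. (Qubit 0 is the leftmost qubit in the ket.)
0.3179|01⟩ + 0.9481|11⟩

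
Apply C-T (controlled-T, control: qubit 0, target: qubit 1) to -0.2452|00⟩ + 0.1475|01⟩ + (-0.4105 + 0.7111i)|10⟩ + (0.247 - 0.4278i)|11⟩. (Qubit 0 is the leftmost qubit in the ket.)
-0.2452|00⟩ + 0.1475|01⟩ + (-0.4105 + 0.7111i)|10⟩ + (0.4772 - 0.1278i)|11⟩

C-T leaves the control-|0⟩ kets |00⟩, |01⟩ unchanged and applies T to qubit 1 on the control-|1⟩ pair (|10⟩, |11⟩).
T = [[1, 0], [0, (1/√2 + (1/√2)i)]].
With a = amp(|10⟩) = (-0.4105 + 0.7111i) and b = amp(|11⟩) = (0.247 - 0.4278i):
new amp(|10⟩) = (1)·a = (-0.4105 + 0.7111i)
new amp(|11⟩) = (1/√2 + (1/√2)i)·b = (0.4772 - 0.1278i)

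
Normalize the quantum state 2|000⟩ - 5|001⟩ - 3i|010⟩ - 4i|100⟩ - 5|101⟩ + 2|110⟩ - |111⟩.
0.2182|000⟩ - 0.5455|001⟩ - 0.3273i|010⟩ - 0.4364i|100⟩ - 0.5455|101⟩ + 0.2182|110⟩ - 0.1091|111⟩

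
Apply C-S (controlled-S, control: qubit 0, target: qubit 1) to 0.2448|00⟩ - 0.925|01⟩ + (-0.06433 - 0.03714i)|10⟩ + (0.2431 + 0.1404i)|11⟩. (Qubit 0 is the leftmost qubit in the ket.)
0.2448|00⟩ - 0.925|01⟩ + (-0.06433 - 0.03714i)|10⟩ + (-0.1404 + 0.2431i)|11⟩

C-S leaves the control-|0⟩ kets |00⟩, |01⟩ unchanged and applies S to qubit 1 on the control-|1⟩ pair (|10⟩, |11⟩).
S = [[1, 0], [0, i]].
With a = amp(|10⟩) = (-0.06433 - 0.03714i) and b = amp(|11⟩) = (0.2431 + 0.1404i):
new amp(|10⟩) = (1)·a = (-0.06433 - 0.03714i)
new amp(|11⟩) = (i)·b = (-0.1404 + 0.2431i)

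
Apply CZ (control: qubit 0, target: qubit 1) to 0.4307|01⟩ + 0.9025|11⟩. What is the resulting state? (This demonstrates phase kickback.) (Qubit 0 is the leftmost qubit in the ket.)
0.4307|01⟩ - 0.9025|11⟩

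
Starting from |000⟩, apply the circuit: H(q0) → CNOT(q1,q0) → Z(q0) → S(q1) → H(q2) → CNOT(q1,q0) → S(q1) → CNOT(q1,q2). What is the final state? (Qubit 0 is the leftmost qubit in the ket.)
1/2|000⟩ + 1/2|001⟩ - 1/2|100⟩ - 1/2|101⟩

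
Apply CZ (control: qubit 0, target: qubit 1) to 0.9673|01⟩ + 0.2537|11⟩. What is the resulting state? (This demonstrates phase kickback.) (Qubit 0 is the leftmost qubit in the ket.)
0.9673|01⟩ - 0.2537|11⟩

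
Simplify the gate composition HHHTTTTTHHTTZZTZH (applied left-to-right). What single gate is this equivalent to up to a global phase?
X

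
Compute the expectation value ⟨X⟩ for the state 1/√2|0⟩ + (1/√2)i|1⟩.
0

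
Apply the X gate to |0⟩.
|1⟩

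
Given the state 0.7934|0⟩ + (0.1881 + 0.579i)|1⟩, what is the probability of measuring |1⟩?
0.3706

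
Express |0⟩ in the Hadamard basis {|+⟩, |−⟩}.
1/√2|+⟩ + 1/√2|−⟩

With |ψ⟩ = α|0⟩ + β|1⟩, the Hadamard-basis coefficients are ⟨+|ψ⟩ = (α + β)/√2 and ⟨−|ψ⟩ = (α − β)/√2.
Here α = 1, β = 0: (α + β)/√2 = 1/√2, (α − β)/√2 = 1/√2.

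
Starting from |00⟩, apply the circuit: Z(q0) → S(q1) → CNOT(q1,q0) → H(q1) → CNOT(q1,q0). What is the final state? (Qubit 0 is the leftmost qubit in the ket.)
1/√2|00⟩ + 1/√2|11⟩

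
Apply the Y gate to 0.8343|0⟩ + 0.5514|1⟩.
-0.5514i|0⟩ + 0.8343i|1⟩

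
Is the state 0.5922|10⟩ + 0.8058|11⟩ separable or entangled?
Separable

Writing the state as a|00⟩ + b|01⟩ + c|10⟩ + d|11⟩, it is a product state iff ad − bc = 0.
Here (a, b, c, d) = (0, 0, 0.5922, 0.8058): ad − bc = (0)(0.8058) − (0)(0.5922) = 0, so the state is separable.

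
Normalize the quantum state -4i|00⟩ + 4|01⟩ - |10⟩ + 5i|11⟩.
-0.5252i|00⟩ + 0.5252|01⟩ - 0.1313|10⟩ + 0.6565i|11⟩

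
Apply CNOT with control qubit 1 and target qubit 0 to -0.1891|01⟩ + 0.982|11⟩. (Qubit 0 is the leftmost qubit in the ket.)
0.982|01⟩ - 0.1891|11⟩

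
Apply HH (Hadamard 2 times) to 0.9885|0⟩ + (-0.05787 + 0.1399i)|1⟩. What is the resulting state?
0.9885|0⟩ + (-0.05787 + 0.1399i)|1⟩

H² = I, so an even number of Hadamards cancels: H^2 = I and the state is unchanged.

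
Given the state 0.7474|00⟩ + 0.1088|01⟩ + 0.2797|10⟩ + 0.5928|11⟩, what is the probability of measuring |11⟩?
0.3514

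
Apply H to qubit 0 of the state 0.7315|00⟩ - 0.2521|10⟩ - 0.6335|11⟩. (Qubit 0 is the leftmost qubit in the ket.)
0.339|00⟩ - 0.448|01⟩ + 0.6955|10⟩ + 0.448|11⟩

H on qubit 0 mixes each pair of kets that differ only in qubit 0: amplitudes (a, b) of (|…0…⟩, |…1…⟩) become ((a + b)/√2, (a − b)/√2). Kets absent from the input have amplitude 0.
(|00⟩, |10⟩): (a, b) = (0.7315, -0.2521) → (0.339, 0.6955)
(|01⟩, |11⟩): (a, b) = (0, -0.6335) → (-0.448, 0.448)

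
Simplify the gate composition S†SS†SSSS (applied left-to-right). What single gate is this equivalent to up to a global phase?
S†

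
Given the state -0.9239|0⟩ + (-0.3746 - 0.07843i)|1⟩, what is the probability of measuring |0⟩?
0.8536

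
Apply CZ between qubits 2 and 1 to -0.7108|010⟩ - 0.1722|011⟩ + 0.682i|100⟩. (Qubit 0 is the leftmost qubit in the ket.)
-0.7108|010⟩ + 0.1722|011⟩ + 0.682i|100⟩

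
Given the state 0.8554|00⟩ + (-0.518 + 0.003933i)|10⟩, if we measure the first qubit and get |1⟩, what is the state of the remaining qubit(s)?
(-1 + 0.007592i)|0⟩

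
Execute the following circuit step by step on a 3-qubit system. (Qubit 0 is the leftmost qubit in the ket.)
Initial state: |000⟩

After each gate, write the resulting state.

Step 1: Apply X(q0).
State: |100⟩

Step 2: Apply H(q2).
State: 1/√2|100⟩ + 1/√2|101⟩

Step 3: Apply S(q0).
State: (1/√2)i|100⟩ + (1/√2)i|101⟩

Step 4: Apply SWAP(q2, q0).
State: (1/√2)i|001⟩ + (1/√2)i|101⟩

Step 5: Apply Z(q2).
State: -(1/√2)i|001⟩ - (1/√2)i|101⟩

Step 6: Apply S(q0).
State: -(1/√2)i|001⟩ + 1/√2|101⟩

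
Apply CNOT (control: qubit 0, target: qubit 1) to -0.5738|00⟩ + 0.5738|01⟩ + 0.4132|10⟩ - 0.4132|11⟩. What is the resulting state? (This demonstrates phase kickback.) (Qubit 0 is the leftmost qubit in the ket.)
-0.5738|00⟩ + 0.5738|01⟩ - 0.4132|10⟩ + 0.4132|11⟩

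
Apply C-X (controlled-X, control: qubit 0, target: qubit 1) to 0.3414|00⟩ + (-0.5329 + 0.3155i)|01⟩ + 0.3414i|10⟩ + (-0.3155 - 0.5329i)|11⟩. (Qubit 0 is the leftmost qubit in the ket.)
0.3414|00⟩ + (-0.5329 + 0.3155i)|01⟩ + (-0.3155 - 0.5329i)|10⟩ + 0.3414i|11⟩

C-X leaves the control-|0⟩ kets |00⟩, |01⟩ unchanged and applies X to qubit 1 on the control-|1⟩ pair (|10⟩, |11⟩).
X = [[0, 1], [1, 0]].
With a = amp(|10⟩) = 0.3414i and b = amp(|11⟩) = (-0.3155 - 0.5329i):
new amp(|10⟩) = (1)·b = (-0.3155 - 0.5329i)
new amp(|11⟩) = (1)·a = 0.3414i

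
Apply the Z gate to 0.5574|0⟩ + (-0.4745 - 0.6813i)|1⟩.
0.5574|0⟩ + (0.4745 + 0.6813i)|1⟩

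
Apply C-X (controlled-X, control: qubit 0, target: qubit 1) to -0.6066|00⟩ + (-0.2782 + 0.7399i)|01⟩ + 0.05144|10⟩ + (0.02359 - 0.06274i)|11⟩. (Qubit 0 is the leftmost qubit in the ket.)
-0.6066|00⟩ + (-0.2782 + 0.7399i)|01⟩ + (0.02359 - 0.06274i)|10⟩ + 0.05144|11⟩

C-X leaves the control-|0⟩ kets |00⟩, |01⟩ unchanged and applies X to qubit 1 on the control-|1⟩ pair (|10⟩, |11⟩).
X = [[0, 1], [1, 0]].
With a = amp(|10⟩) = 0.05144 and b = amp(|11⟩) = (0.02359 - 0.06274i):
new amp(|10⟩) = (1)·b = (0.02359 - 0.06274i)
new amp(|11⟩) = (1)·a = 0.05144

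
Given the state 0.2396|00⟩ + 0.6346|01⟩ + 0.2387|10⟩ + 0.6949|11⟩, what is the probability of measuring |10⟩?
0.05698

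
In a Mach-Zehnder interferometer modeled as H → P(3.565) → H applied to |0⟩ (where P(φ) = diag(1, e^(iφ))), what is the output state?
(0.04415 - 0.2054i)|0⟩ + (0.9558 + 0.2054i)|1⟩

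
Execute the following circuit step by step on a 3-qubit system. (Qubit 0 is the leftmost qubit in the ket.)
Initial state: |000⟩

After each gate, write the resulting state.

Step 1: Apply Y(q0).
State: i|100⟩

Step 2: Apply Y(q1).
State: -|110⟩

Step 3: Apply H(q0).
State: -1/√2|010⟩ + 1/√2|110⟩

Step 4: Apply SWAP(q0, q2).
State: -1/√2|010⟩ + 1/√2|011⟩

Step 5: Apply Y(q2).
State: -(1/√2)i|010⟩ - (1/√2)i|011⟩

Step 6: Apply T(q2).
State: -(1/√2)i|010⟩ + (1/2 - (1/2)i)|011⟩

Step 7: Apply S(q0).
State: -(1/√2)i|010⟩ + (1/2 - (1/2)i)|011⟩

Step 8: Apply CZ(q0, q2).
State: -(1/√2)i|010⟩ + (1/2 - (1/2)i)|011⟩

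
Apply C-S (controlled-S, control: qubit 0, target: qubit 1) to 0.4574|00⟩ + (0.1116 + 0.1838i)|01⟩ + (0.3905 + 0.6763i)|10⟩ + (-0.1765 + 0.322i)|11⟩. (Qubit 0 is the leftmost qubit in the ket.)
0.4574|00⟩ + (0.1116 + 0.1838i)|01⟩ + (0.3905 + 0.6763i)|10⟩ + (-0.322 - 0.1765i)|11⟩

C-S leaves the control-|0⟩ kets |00⟩, |01⟩ unchanged and applies S to qubit 1 on the control-|1⟩ pair (|10⟩, |11⟩).
S = [[1, 0], [0, i]].
With a = amp(|10⟩) = (0.3905 + 0.6763i) and b = amp(|11⟩) = (-0.1765 + 0.322i):
new amp(|10⟩) = (1)·a = (0.3905 + 0.6763i)
new amp(|11⟩) = (i)·b = (-0.322 - 0.1765i)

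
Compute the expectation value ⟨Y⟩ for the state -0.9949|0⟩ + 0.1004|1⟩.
0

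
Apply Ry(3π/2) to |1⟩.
-1/√2|0⟩ - 1/√2|1⟩

Ry(3π/2) = [[cos(θ/2), −sin(θ/2)], [sin(θ/2), cos(θ/2)]]; θ = 3π/2, cos(θ/2) ≈ -0.707107, sin(θ/2) ≈ 0.707107.
With a = amp(|0⟩) = 0 and b = amp(|1⟩) = 1:
new amp(|0⟩) = (-0.707107)·a + (-0.707107)·b = -1/√2
new amp(|1⟩) = (0.707107)·a + (-0.707107)·b = -1/√2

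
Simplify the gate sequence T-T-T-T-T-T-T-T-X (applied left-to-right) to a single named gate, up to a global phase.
X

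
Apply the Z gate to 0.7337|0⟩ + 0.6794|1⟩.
0.7337|0⟩ - 0.6794|1⟩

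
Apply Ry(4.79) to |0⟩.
-0.734|0⟩ + 0.6791|1⟩

Ry(4.79) = [[cos(θ/2), −sin(θ/2)], [sin(θ/2), cos(θ/2)]]; θ = 4.79, cos(θ/2) ≈ -0.734007, sin(θ/2) ≈ 0.679142.
With a = amp(|0⟩) = 1 and b = amp(|1⟩) = 0:
new amp(|0⟩) = (-0.734007)·a + (-0.679142)·b = -0.734
new amp(|1⟩) = (0.679142)·a + (-0.734007)·b = 0.6791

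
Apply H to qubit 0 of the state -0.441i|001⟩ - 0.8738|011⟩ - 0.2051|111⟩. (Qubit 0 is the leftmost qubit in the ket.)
-0.3118i|001⟩ - 0.7629|011⟩ - 0.3118i|101⟩ - 0.4728|111⟩

H on qubit 0 mixes each pair of kets that differ only in qubit 0: amplitudes (a, b) of (|…0…⟩, |…1…⟩) become ((a + b)/√2, (a − b)/√2). Kets absent from the input have amplitude 0.
(|001⟩, |101⟩): (a, b) = (-0.441i, 0) → (-0.3118i, -0.3118i)
(|011⟩, |111⟩): (a, b) = (-0.8738, -0.2051) → (-0.7629, -0.4728)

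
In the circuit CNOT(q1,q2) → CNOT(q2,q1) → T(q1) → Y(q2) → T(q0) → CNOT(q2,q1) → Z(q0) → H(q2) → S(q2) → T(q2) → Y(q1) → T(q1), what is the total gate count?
12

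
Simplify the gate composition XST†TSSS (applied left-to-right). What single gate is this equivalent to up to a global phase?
X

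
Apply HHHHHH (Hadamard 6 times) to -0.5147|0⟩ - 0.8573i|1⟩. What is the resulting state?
-0.5147|0⟩ - 0.8573i|1⟩

H² = I, so an even number of Hadamards cancels: H^6 = I and the state is unchanged.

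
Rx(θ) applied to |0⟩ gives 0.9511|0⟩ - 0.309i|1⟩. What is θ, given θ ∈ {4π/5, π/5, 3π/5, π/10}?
π/5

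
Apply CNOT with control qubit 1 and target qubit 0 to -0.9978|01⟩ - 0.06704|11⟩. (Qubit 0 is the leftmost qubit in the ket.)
-0.06704|01⟩ - 0.9978|11⟩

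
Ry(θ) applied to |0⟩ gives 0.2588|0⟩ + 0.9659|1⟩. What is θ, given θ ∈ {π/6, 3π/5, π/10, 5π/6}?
5π/6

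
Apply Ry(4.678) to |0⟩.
-0.6948|0⟩ + 0.7192|1⟩

Ry(4.678) = [[cos(θ/2), −sin(θ/2)], [sin(θ/2), cos(θ/2)]]; θ = 4.678, cos(θ/2) ≈ -0.694845, sin(θ/2) ≈ 0.71916.
With a = amp(|0⟩) = 1 and b = amp(|1⟩) = 0:
new amp(|0⟩) = (-0.694845)·a + (-0.71916)·b = -0.6948
new amp(|1⟩) = (0.71916)·a + (-0.694845)·b = 0.7192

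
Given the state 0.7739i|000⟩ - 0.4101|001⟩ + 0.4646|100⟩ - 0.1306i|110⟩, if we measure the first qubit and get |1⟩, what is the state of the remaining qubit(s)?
0.9627|00⟩ - 0.2706i|10⟩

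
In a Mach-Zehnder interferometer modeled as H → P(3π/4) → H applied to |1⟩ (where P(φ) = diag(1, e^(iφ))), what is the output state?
(0.8536 - (1/√8)i)|0⟩ + (0.1464 + (1/√8)i)|1⟩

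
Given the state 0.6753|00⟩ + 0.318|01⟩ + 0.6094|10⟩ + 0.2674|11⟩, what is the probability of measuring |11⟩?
0.0715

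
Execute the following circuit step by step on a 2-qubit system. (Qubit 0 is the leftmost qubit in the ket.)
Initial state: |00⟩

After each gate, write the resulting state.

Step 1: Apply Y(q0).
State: i|10⟩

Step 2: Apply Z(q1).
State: i|10⟩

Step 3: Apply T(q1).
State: i|10⟩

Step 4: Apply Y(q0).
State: |00⟩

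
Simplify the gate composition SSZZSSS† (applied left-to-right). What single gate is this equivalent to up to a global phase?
S†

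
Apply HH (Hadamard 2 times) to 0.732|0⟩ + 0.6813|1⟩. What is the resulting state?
0.732|0⟩ + 0.6813|1⟩

H² = I, so an even number of Hadamards cancels: H^2 = I and the state is unchanged.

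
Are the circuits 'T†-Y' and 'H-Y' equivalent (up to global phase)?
No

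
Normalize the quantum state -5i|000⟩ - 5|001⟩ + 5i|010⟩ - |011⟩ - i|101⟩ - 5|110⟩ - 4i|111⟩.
-0.4603i|000⟩ - 0.4603|001⟩ + 0.4603i|010⟩ - 0.09206|011⟩ - 0.09206i|101⟩ - 0.4603|110⟩ - 0.3682i|111⟩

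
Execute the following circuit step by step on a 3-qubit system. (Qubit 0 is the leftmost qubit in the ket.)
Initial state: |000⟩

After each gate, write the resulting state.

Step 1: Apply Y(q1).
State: i|010⟩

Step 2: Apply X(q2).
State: i|011⟩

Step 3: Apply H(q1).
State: (1/√2)i|001⟩ - (1/√2)i|011⟩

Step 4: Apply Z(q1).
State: (1/√2)i|001⟩ + (1/√2)i|011⟩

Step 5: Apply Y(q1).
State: 1/√2|001⟩ - 1/√2|011⟩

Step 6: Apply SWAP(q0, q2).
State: 1/√2|100⟩ - 1/√2|110⟩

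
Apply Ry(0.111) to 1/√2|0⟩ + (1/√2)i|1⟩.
(0.706 - 0.03922i)|0⟩ + (0.03922 + 0.706i)|1⟩

Ry(0.111) = [[cos(θ/2), −sin(θ/2)], [sin(θ/2), cos(θ/2)]]; θ = 0.111, cos(θ/2) ≈ 0.99846, sin(θ/2) ≈ 0.0554715.
With a = amp(|0⟩) = 1/√2 and b = amp(|1⟩) = (1/√2)i:
new amp(|0⟩) = (0.99846)·a + (-0.0554715)·b = (0.706 - 0.03922i)
new amp(|1⟩) = (0.0554715)·a + (0.99846)·b = (0.03922 + 0.706i)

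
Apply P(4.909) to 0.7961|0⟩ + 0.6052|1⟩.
0.7961|0⟩ + (0.1182 - 0.5935i)|1⟩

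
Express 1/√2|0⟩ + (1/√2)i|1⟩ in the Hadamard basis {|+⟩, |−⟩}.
(1/2 + (1/2)i)|+⟩ + (1/2 - (1/2)i)|−⟩

With |ψ⟩ = α|0⟩ + β|1⟩, the Hadamard-basis coefficients are ⟨+|ψ⟩ = (α + β)/√2 and ⟨−|ψ⟩ = (α − β)/√2.
Here α = 1/√2, β = (1/√2)i: (α + β)/√2 = (1/2 + (1/2)i), (α − β)/√2 = (1/2 - (1/2)i).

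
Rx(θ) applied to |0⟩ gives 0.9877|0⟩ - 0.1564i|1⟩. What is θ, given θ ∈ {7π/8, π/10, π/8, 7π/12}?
π/10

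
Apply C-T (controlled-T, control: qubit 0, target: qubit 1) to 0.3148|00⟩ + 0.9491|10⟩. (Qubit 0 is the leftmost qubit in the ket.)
0.3148|00⟩ + 0.9491|10⟩

C-T leaves the control-|0⟩ kets |00⟩, |01⟩ unchanged and applies T to qubit 1 on the control-|1⟩ pair (|10⟩, |11⟩).
T = [[1, 0], [0, (1/√2 + (1/√2)i)]].
With a = amp(|10⟩) = 0.9491 and b = amp(|11⟩) = 0:
new amp(|10⟩) = (1)·a = 0.9491
new amp(|11⟩) = (1/√2 + (1/√2)i)·b = 0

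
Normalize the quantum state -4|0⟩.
-|0⟩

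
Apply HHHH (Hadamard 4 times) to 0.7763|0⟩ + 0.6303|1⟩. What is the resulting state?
0.7763|0⟩ + 0.6303|1⟩

H² = I, so an even number of Hadamards cancels: H^4 = I and the state is unchanged.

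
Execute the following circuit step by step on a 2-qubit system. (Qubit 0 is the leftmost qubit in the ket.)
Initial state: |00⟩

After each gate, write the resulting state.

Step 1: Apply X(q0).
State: |10⟩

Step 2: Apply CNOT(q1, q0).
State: |10⟩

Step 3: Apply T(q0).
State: (1/√2 + (1/√2)i)|10⟩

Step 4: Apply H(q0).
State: (1/2 + (1/2)i)|00⟩ + (-1/2 - (1/2)i)|10⟩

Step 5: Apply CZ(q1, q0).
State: (1/2 + (1/2)i)|00⟩ + (-1/2 - (1/2)i)|10⟩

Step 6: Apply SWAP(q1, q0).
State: (1/2 + (1/2)i)|00⟩ + (-1/2 - (1/2)i)|01⟩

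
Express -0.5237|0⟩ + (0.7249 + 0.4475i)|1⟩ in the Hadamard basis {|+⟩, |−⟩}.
(0.1423 + 0.3164i)|+⟩ + (-0.8829 - 0.3164i)|−⟩

With |ψ⟩ = α|0⟩ + β|1⟩, the Hadamard-basis coefficients are ⟨+|ψ⟩ = (α + β)/√2 and ⟨−|ψ⟩ = (α − β)/√2.
Here α = -0.5237, β = (0.7249 + 0.4475i): (α + β)/√2 = (0.1423 + 0.3164i), (α − β)/√2 = (-0.8829 - 0.3164i).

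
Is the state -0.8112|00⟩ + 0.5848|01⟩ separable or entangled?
Separable

Writing the state as a|00⟩ + b|01⟩ + c|10⟩ + d|11⟩, it is a product state iff ad − bc = 0.
Here (a, b, c, d) = (-0.8112, 0.5848, 0, 0): ad − bc = (-0.8112)(0) − (0.5848)(0) = 0, so the state is separable.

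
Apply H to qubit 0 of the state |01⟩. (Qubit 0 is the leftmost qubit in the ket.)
1/√2|01⟩ + 1/√2|11⟩

H on qubit 0 mixes each pair of kets that differ only in qubit 0: amplitudes (a, b) of (|…0…⟩, |…1…⟩) become ((a + b)/√2, (a − b)/√2). Kets absent from the input have amplitude 0.
(|01⟩, |11⟩): (a, b) = (1, 0) → (1/√2, 1/√2)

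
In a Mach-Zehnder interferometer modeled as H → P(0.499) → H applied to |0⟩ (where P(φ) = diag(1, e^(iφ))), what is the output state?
(0.939 + 0.2393i)|0⟩ + (0.06097 - 0.2393i)|1⟩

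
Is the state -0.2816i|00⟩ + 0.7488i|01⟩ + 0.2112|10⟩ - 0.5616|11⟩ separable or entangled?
Separable

Writing the state as a|00⟩ + b|01⟩ + c|10⟩ + d|11⟩, it is a product state iff ad − bc = 0.
Here (a, b, c, d) = (-0.2816i, 0.7488i, 0.2112, -0.5616): ad − bc = (-0.2816i)(-0.5616) − (0.7488i)(0.2112) = 0, so the state is separable.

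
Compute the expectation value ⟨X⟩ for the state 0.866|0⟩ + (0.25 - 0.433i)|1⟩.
0.433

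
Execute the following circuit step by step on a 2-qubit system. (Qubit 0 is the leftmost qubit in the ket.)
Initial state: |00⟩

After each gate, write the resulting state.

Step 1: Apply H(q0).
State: 1/√2|00⟩ + 1/√2|10⟩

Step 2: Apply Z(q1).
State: 1/√2|00⟩ + 1/√2|10⟩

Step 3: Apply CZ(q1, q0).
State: 1/√2|00⟩ + 1/√2|10⟩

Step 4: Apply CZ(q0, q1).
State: 1/√2|00⟩ + 1/√2|10⟩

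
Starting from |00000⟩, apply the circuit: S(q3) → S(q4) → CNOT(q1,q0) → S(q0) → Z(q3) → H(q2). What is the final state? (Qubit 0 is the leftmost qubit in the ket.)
1/√2|00000⟩ + 1/√2|00100⟩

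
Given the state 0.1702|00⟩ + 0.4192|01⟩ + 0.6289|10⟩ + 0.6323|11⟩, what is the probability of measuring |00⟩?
0.02897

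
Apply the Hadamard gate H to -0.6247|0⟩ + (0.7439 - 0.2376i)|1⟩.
(0.08429 - 0.168i)|0⟩ + (-0.9677 + 0.168i)|1⟩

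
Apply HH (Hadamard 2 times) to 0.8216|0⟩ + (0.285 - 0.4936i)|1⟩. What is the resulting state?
0.8216|0⟩ + (0.285 - 0.4936i)|1⟩

H² = I, so an even number of Hadamards cancels: H^2 = I and the state is unchanged.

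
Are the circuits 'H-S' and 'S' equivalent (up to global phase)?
No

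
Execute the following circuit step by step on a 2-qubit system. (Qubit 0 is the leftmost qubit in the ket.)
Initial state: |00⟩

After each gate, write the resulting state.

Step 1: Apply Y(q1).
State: i|01⟩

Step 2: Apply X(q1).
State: i|00⟩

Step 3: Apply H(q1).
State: (1/√2)i|00⟩ + (1/√2)i|01⟩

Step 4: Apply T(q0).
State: (1/√2)i|00⟩ + (1/√2)i|01⟩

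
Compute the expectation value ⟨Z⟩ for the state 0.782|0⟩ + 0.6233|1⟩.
0.223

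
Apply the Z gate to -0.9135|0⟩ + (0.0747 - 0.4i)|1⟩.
-0.9135|0⟩ + (-0.0747 + 0.4i)|1⟩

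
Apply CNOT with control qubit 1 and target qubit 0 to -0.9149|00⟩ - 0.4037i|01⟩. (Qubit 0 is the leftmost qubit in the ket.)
-0.9149|00⟩ - 0.4037i|11⟩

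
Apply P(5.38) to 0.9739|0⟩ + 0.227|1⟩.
0.9739|0⟩ + (0.1405 - 0.1783i)|1⟩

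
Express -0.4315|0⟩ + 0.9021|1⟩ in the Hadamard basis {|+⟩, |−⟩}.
0.3328|+⟩ - 0.943|−⟩

With |ψ⟩ = α|0⟩ + β|1⟩, the Hadamard-basis coefficients are ⟨+|ψ⟩ = (α + β)/√2 and ⟨−|ψ⟩ = (α − β)/√2.
Here α = -0.4315, β = 0.9021: (α + β)/√2 = 0.3328, (α − β)/√2 = -0.943.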